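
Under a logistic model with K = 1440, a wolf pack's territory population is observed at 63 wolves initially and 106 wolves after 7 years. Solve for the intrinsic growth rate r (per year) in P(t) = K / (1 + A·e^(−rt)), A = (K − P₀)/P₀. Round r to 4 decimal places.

r ≈ 0.0789 per year

A = (1440 − 63)/63 = 21.85714
106 = 1440/(1 + 21.85714·e^(−r·7)) → e^(−7r) = (13.58491 − 1)/21.85714 = 0.57578
r = −ln(0.57578)/7 = 0.55203/7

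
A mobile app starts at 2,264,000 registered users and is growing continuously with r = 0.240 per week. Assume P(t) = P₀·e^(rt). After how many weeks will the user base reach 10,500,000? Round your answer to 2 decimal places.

10500000 = 2264000 · e^(0.24·t)
t = ln(10500000/2264000) / 0.24 = ln(4.63781) / 0.24 = 1.53424 / 0.24

t ≈ 6.39 weeks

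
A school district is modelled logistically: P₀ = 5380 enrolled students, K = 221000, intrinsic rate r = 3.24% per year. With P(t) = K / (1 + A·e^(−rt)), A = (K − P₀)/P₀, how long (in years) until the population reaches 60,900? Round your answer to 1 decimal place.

A = (221000 − 5380)/5380 = 40.07807
60900 = 221000/(1 + 40.07807·e^(−0.0324t)) → 1 + 40.07807·e^(−0.0324t) = 3.6289
e^(−0.0324t) = 0.065594 → t = ln(15.24519)/0.0324 = 2.72426/0.0324

t ≈ 84.1 years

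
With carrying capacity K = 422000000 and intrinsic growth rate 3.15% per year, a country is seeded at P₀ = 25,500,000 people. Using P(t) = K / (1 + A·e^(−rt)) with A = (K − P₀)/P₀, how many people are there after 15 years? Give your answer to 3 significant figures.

≈ 39,500,000 people

A = (422000000 − 25500000)/25500000 = 15.54902
P(15) = 422000000 / (1 + 15.54902·e^(−0.0315·15)) = 422000000 / (1 + 15.54902·0.623442)
= 422000000 / 10.69391 ≈ 39461721.78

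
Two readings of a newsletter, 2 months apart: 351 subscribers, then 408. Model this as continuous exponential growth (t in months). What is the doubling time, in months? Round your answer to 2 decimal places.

doubling time ≈ 9.21 months

r = ln(408/351) / 2 = ln(1.16239) / 2 ≈ 0.07524 per month
doubling time = ln 2 / |r| = 0.69315 / 0.07524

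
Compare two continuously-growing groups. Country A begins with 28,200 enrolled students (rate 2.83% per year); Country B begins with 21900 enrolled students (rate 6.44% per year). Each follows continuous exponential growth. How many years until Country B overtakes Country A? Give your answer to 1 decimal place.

28200·e^(0.0283t) = 21900·e^(0.0644t)
28200/21900 = e^((0.0644 − 0.0283)t) → ln(1.28767) = 0.0361·t
t = 0.25284 / 0.0361

t ≈ 7.0 years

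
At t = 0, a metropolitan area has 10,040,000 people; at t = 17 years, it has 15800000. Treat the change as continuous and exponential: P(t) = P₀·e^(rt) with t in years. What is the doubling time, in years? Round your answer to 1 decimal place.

doubling time ≈ 26.0 years

r = ln(15800000/10040000) / 17 = ln(1.57371) / 17 ≈ 0.026673 per year
doubling time = ln 2 / |r| = 0.69315 / 0.026673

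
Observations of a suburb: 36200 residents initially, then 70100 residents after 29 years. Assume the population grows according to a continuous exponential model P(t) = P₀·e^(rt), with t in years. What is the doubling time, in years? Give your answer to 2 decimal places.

doubling time ≈ 30.42 years

r = ln(70100/36200) / 29 = ln(1.93646) / 29 ≈ 0.022788 per year
doubling time = ln 2 / |r| = 0.69315 / 0.022788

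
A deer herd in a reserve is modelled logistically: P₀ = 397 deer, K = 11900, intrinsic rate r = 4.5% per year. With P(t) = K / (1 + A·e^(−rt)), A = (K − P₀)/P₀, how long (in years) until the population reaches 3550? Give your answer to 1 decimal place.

t ≈ 55.8 years

A = (11900 − 397)/397 = 28.97481
3550 = 11900/(1 + 28.97481·e^(−0.045t)) → 1 + 28.97481·e^(−0.045t) = 3.35211
e^(−0.045t) = 0.081178 → t = ln(12.31863)/0.045 = 2.51111/0.045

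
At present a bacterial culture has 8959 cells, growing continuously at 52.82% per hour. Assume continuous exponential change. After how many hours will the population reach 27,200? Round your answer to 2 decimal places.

27200 = 8959 · e^(0.5282·t)
t = ln(27200/8959) / 0.5282 = ln(3.03605) / 0.5282 = 1.11056 / 0.5282

t ≈ 2.10 hours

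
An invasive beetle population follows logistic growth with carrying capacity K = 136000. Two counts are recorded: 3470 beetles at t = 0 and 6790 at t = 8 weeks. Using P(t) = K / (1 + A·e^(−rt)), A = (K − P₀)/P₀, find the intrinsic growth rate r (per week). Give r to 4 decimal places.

r ≈ 0.0871 per week

A = (136000 − 3470)/3470 = 38.19308
6790 = 136000/(1 + 38.19308·e^(−r·8)) → e^(−8r) = (20.02946 − 1)/38.19308 = 0.498243
r = −ln(0.498243)/8 = 0.69667/8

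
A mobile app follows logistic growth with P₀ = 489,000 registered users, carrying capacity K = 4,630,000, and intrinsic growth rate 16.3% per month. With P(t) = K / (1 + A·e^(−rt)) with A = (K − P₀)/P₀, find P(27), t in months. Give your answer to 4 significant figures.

≈ 4,194,000 registered users

A = (4630000 − 489000)/489000 = 8.4683
P(27) = 4630000 / (1 + 8.4683·e^(−0.163·27)) = 4630000 / (1 + 8.4683·0.012265)
= 4630000 / 1.10386 ≈ 4194356.08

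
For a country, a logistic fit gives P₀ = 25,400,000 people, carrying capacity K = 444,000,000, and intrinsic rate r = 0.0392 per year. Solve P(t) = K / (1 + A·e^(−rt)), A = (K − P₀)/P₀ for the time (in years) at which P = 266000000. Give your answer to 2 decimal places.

t ≈ 81.73 years

A = (444000000 − 25400000)/25400000 = 16.48031
266000000 = 444000000/(1 + 16.48031·e^(−0.0392t)) → 1 + 16.48031·e^(−0.0392t) = 1.66917
e^(−0.0392t) = 0.040604 → t = ln(24.62789)/0.0392 = 3.20388/0.0392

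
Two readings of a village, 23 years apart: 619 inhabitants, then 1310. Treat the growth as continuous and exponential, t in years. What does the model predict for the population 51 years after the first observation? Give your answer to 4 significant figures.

r = ln(1310/619) / 23 ≈ 0.032595 per year
P(51) = 619 · e^(0.032595·51) = 619 · 5.27157 ≈ 3263.1

≈ 3,263 inhabitants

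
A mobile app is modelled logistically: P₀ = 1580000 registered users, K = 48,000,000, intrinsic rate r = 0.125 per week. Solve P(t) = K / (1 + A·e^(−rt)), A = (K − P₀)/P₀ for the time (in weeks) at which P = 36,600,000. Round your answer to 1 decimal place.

A = (48000000 − 1580000)/1580000 = 29.37975
36600000 = 48000000/(1 + 29.37975·e^(−0.125t)) → 1 + 29.37975·e^(−0.125t) = 1.31148
e^(−0.125t) = 0.010602 → t = ln(94.32445)/0.125 = 4.54674/0.125

t ≈ 36.4 weeks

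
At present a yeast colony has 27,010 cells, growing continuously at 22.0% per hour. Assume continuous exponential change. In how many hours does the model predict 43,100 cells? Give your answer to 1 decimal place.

43100 = 27010 · e^(0.22·t)
t = ln(43100/27010) / 0.22 = ln(1.59571) / 0.22 = 0.46732 / 0.22

t ≈ 2.1 hours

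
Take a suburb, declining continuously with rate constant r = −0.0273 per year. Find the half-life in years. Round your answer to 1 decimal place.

half-life = ln(2) / |r| = 0.69315 / 0.0273

half-life ≈ 25.4 years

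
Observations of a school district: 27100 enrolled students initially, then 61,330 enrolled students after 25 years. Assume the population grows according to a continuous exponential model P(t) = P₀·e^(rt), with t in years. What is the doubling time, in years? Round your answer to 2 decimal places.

doubling time ≈ 21.22 years

r = ln(61330/27100) / 25 = ln(2.2631) / 25 ≈ 0.032669 per year
doubling time = ln 2 / |r| = 0.69315 / 0.032669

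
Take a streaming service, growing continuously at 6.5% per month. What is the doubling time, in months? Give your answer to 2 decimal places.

doubling time ≈ 10.66 months

doubling time = ln(2) / |r| = 0.69315 / 0.065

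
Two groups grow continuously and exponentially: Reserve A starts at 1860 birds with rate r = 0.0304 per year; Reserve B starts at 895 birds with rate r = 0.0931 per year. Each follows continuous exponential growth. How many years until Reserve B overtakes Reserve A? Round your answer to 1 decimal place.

1860·e^(0.0304t) = 895·e^(0.0931t)
1860/895 = e^((0.0931 − 0.0304)t) → ln(2.07821) = 0.0627·t
t = 0.73151 / 0.0627

t ≈ 11.7 years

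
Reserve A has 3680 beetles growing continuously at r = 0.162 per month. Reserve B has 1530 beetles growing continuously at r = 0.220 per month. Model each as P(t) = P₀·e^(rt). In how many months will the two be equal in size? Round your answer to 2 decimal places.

3680·e^(0.162t) = 1530·e^(0.22t)
3680/1530 = e^((0.22 − 0.162)t) → ln(2.40523) = 0.058·t
t = 0.87765 / 0.058

t ≈ 15.13 months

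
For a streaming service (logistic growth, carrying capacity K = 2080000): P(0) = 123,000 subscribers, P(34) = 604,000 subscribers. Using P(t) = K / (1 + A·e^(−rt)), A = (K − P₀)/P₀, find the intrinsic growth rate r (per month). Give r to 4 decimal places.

r ≈ 0.0551 per month

A = (2080000 − 123000)/123000 = 15.91057
604000 = 2080000/(1 + 15.91057·e^(−r·34)) → e^(−34r) = (3.44371 − 1)/15.91057 = 0.15359
r = −ln(0.15359)/34 = 1.87347/34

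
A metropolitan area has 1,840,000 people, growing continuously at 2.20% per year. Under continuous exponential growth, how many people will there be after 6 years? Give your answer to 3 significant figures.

P(6) = 1840000 · e^(0.022·6) = 1840000 · e^(0.132)
= 1840000 · 1.14111 ≈ 2099639.31

≈ 2,100,000 people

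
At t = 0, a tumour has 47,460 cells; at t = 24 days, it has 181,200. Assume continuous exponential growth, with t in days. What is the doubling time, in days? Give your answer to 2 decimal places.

doubling time ≈ 12.42 days

r = ln(181200/47460) / 24 = ln(3.81795) / 24 ≈ 0.055821 per day
doubling time = ln 2 / |r| = 0.69315 / 0.055821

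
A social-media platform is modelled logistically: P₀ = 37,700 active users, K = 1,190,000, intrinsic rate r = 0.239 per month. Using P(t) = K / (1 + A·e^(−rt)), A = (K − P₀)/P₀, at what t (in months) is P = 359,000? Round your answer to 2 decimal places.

t ≈ 10.80 months

A = (1190000 − 37700)/37700 = 30.56499
359000 = 1190000/(1 + 30.56499·e^(−0.239t)) → 1 + 30.56499·e^(−0.239t) = 3.31476
e^(−0.239t) = 0.075733 → t = ln(13.20437)/0.239 = 2.58055/0.239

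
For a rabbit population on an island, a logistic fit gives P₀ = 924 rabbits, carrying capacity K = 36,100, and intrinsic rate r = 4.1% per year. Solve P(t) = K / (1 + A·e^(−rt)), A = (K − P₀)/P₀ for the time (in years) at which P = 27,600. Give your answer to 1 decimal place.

A = (36100 − 924)/924 = 38.06926
27600 = 36100/(1 + 38.06926·e^(−0.041t)) → 1 + 38.06926·e^(−0.041t) = 1.30797
e^(−0.041t) = 0.00809 → t = ln(123.61314)/0.041 = 4.81716/0.041

t ≈ 117.5 years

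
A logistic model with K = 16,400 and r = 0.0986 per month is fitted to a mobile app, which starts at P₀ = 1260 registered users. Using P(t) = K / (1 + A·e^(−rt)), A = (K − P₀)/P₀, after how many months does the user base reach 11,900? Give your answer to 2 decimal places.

A = (16400 − 1260)/1260 = 12.01587
11900 = 16400/(1 + 12.01587·e^(−0.0986t)) → 1 + 12.01587·e^(−0.0986t) = 1.37815
e^(−0.0986t) = 0.031471 → t = ln(31.77531)/0.0986 = 3.45869/0.0986

t ≈ 35.08 months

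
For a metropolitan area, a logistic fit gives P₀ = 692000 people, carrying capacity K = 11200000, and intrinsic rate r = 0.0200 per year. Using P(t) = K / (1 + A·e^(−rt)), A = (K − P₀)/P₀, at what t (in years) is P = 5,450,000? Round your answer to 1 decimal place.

t ≈ 133.3 years

A = (11200000 − 692000)/692000 = 15.18497
5450000 = 11200000/(1 + 15.18497·e^(−0.02t)) → 1 + 15.18497·e^(−0.02t) = 2.05505
e^(−0.02t) = 0.06948 → t = ln(14.39271)/0.02 = 2.66672/0.02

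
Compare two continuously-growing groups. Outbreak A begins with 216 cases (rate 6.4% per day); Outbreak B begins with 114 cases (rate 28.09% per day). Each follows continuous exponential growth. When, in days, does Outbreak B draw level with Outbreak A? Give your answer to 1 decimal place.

t ≈ 2.9 days

216·e^(0.064t) = 114·e^(0.2809t)
216/114 = e^((0.2809 − 0.064)t) → ln(1.89474) = 0.2169·t
t = 0.63908 / 0.2169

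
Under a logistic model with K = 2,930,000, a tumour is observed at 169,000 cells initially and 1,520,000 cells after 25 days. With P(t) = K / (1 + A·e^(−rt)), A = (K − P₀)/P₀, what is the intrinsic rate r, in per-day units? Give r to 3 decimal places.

A = (2930000 − 169000)/169000 = 16.33728
1520000 = 2930000/(1 + 16.33728·e^(−r·25)) → e^(−25r) = (1.92763 − 1)/16.33728 = 0.05678
r = −ln(0.05678)/25 = 2.86857/25

r ≈ 0.115 per day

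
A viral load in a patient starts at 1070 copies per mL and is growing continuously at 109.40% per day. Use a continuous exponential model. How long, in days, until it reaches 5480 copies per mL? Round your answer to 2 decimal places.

5480 = 1070 · e^(1.094·t)
t = ln(5480/1070) / 1.094 = ln(5.1215) / 1.094 = 1.63345 / 1.094

t ≈ 1.49 days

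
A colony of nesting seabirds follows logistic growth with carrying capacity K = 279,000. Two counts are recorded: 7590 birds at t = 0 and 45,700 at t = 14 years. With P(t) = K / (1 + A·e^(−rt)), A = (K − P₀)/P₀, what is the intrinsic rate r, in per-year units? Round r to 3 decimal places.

r ≈ 0.139 per year

A = (279000 − 7590)/7590 = 35.75889
45700 = 279000/(1 + 35.75889·e^(−r·14)) → e^(−14r) = (6.10503 − 1)/35.75889 = 0.142763
r = −ln(0.142763)/14 = 1.94657/14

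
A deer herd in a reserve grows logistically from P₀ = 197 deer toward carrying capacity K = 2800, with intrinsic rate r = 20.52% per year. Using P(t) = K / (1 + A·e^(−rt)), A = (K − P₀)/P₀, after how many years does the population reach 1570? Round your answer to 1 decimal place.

t ≈ 13.8 years

A = (2800 − 197)/197 = 13.2132
1570 = 2800/(1 + 13.2132·e^(−0.2052t)) → 1 + 13.2132·e^(−0.2052t) = 1.78344
e^(−0.2052t) = 0.059292 → t = ln(16.86563)/0.2052 = 2.82528/0.2052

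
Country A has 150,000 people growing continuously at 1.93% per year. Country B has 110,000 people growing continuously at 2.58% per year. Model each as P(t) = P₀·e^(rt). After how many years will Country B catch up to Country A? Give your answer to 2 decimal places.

150000·e^(0.0193t) = 110000·e^(0.0258t)
150000/110000 = e^((0.0258 − 0.0193)t) → ln(1.36364) = 0.0065·t
t = 0.31015 / 0.0065

t ≈ 47.72 years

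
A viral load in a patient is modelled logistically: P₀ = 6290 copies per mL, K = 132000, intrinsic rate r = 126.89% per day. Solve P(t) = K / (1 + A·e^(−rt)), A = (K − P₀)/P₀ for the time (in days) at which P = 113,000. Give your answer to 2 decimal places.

t ≈ 3.77 days

A = (132000 − 6290)/6290 = 19.98569
113000 = 132000/(1 + 19.98569·e^(−1.2689t)) → 1 + 19.98569·e^(−1.2689t) = 1.16814
e^(−1.2689t) = 0.008413 → t = ln(118.86227)/1.2689 = 4.77797/1.2689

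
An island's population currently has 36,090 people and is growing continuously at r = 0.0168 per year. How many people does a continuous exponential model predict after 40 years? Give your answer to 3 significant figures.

≈ 70,700 people

P(40) = 36090 · e^(0.0168·40) = 36090 · e^(0.672)
= 36090 · 1.95815 ≈ 70669.62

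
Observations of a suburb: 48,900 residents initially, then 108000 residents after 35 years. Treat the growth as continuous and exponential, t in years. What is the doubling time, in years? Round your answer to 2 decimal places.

r = ln(108000/48900) / 35 = ln(2.20859) / 35 ≈ 0.022639 per year
doubling time = ln 2 / |r| = 0.69315 / 0.022639

doubling time ≈ 30.62 years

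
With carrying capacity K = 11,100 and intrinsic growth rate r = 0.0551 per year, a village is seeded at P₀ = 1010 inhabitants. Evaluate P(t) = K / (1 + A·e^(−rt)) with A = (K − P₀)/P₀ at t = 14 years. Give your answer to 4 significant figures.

≈ 1,975 inhabitants

A = (11100 − 1010)/1010 = 9.9901
P(14) = 11100 / (1 + 9.9901·e^(−0.0551·14)) = 11100 / (1 + 9.9901·0.462365)
= 11100 / 5.61908 ≈ 1975.41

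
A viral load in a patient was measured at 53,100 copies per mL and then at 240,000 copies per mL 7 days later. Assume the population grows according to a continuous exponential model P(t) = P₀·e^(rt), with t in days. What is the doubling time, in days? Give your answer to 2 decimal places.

r = ln(240000/53100) / 7 = ln(4.51977) / 7 ≈ 0.215495 per day
doubling time = ln 2 / |r| = 0.69315 / 0.215495

doubling time ≈ 3.22 days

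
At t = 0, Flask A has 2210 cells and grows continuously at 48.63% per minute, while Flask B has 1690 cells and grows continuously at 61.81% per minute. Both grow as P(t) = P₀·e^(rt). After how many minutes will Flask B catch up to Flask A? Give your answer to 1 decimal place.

2210·e^(0.4863t) = 1690·e^(0.6181t)
2210/1690 = e^((0.6181 − 0.4863)t) → ln(1.30769) = 0.1318·t
t = 0.26826 / 0.1318

t ≈ 2.0 minutes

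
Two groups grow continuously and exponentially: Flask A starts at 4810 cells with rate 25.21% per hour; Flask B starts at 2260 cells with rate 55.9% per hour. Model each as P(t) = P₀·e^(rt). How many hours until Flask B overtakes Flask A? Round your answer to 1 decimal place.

4810·e^(0.2521t) = 2260·e^(0.559t)
4810/2260 = e^((0.559 − 0.2521)t) → ln(2.12832) = 0.3069·t
t = 0.75533 / 0.3069

t ≈ 2.5 hours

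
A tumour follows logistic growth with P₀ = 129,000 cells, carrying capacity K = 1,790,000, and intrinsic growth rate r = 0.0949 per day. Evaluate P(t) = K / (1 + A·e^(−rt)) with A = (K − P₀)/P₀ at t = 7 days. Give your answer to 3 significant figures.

≈ 235,000 cells

A = (1790000 − 129000)/129000 = 12.87597
P(7) = 1790000 / (1 + 12.87597·e^(−0.0949·7)) = 1790000 / (1 + 12.87597·0.514634)
= 1790000 / 7.62641 ≈ 234710.79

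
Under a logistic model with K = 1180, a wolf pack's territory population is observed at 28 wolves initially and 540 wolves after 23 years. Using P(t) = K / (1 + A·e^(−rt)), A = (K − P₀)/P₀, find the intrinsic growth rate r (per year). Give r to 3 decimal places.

A = (1180 − 28)/28 = 41.14286
540 = 1180/(1 + 41.14286·e^(−r·23)) → e^(−23r) = (2.18519 − 1)/41.14286 = 0.028807
r = −ln(0.028807)/23 = 3.54715/23

r ≈ 0.154 per year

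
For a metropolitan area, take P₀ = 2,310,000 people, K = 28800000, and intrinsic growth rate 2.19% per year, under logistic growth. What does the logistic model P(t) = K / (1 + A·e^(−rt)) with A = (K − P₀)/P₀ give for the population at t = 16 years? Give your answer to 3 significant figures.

A = (28800000 − 2310000)/2310000 = 11.46753
P(16) = 28800000 / (1 + 11.46753·e^(−0.0219·16)) = 28800000 / (1 + 11.46753·0.704406)
= 28800000 / 9.0778 ≈ 3172574.23

≈ 3,170,000 people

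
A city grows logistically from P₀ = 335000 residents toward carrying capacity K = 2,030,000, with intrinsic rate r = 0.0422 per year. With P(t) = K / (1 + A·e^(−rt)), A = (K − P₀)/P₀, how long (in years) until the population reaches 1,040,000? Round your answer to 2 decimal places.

t ≈ 39.59 years

A = (2030000 − 335000)/335000 = 5.0597
1040000 = 2030000/(1 + 5.0597·e^(−0.0422t)) → 1 + 5.0597·e^(−0.0422t) = 1.95192
e^(−0.0422t) = 0.188138 → t = ln(5.31524)/0.0422 = 1.67058/0.0422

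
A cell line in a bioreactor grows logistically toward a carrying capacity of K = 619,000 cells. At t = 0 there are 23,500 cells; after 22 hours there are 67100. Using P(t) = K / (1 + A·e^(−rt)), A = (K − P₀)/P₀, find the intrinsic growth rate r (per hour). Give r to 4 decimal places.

A = (619000 − 23500)/23500 = 25.34043
67100 = 619000/(1 + 25.34043·e^(−r·22)) → e^(−22r) = (9.22504 − 1)/25.34043 = 0.324582
r = −ln(0.324582)/22 = 1.12522/22

r ≈ 0.0511 per hour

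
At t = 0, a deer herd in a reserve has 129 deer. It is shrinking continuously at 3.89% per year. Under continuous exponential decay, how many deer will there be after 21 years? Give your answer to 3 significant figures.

≈ 57.0 deer

P(21) = 129 · e^(-0.0389·21) = 129 · e^(-0.8169)
= 129 · 0.4418 ≈ 56.99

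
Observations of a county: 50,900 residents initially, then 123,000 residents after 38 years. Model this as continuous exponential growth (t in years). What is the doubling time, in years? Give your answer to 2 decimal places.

doubling time ≈ 29.85 years

r = ln(123000/50900) / 38 = ln(2.4165) / 38 ≈ 0.023219 per year
doubling time = ln 2 / |r| = 0.69315 / 0.023219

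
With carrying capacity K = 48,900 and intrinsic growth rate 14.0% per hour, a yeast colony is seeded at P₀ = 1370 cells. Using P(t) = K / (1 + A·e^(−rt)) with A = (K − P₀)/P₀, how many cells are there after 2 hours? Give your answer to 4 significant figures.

≈ 1,796 cells

A = (48900 − 1370)/1370 = 34.69343
P(2) = 48900 / (1 + 34.69343·e^(−0.14·2)) = 48900 / (1 + 34.69343·0.755784)
= 48900 / 27.22073 ≈ 1796.42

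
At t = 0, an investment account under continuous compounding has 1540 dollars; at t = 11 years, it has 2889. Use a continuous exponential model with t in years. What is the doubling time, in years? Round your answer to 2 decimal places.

doubling time ≈ 12.12 years

r = ln(2889/1540) / 11 = ln(1.87597) / 11 ≈ 0.057193 per year
doubling time = ln 2 / |r| = 0.69315 / 0.057193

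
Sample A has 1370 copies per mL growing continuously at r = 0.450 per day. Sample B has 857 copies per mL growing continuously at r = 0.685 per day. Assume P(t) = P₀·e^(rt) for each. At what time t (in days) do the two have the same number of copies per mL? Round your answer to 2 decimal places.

t ≈ 2.00 days

1370·e^(0.45t) = 857·e^(0.685t)
1370/857 = e^((0.685 − 0.45)t) → ln(1.5986) = 0.235·t
t = 0.46913 / 0.235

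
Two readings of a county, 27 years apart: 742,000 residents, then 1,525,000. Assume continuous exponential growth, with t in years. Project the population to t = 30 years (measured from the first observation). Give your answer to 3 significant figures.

r = ln(1525000/742000) / 27 ≈ 0.026681 per year
P(30) = 742000 · e^(0.026681·30) = 742000 · 2.22653 ≈ 1652086.28

≈ 1,650,000 residents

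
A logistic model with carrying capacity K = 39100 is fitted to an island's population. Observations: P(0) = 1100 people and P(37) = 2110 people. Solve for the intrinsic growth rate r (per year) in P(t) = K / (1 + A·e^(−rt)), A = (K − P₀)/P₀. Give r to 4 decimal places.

A = (39100 − 1100)/1100 = 34.54545
2110 = 39100/(1 + 34.54545·e^(−r·37)) → e^(−37r) = (18.53081 − 1)/34.54545 = 0.507471
r = −ln(0.507471)/37 = 0.67832/37

r ≈ 0.0183 per year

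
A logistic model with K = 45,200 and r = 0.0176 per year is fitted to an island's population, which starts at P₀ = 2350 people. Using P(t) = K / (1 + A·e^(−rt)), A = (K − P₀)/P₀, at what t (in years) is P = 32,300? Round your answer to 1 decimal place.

A = (45200 − 2350)/2350 = 18.23404
32300 = 45200/(1 + 18.23404·e^(−0.0176t)) → 1 + 18.23404·e^(−0.0176t) = 1.39938
e^(−0.0176t) = 0.021903 → t = ln(45.65578)/0.0176 = 3.82113/0.0176

t ≈ 217.1 years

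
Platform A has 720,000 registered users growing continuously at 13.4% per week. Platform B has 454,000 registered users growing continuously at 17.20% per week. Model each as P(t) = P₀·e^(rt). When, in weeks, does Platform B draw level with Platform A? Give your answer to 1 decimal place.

t ≈ 12.1 weeks

720000·e^(0.134t) = 454000·e^(0.172t)
720000/454000 = e^((0.172 − 0.134)t) → ln(1.5859) = 0.038·t
t = 0.46115 / 0.038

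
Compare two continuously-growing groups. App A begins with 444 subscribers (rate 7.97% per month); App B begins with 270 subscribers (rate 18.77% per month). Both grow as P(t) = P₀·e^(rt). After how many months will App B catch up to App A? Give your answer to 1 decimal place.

444·e^(0.0797t) = 270·e^(0.1877t)
444/270 = e^((0.1877 − 0.0797)t) → ln(1.64444) = 0.108·t
t = 0.4974 / 0.108

t ≈ 4.6 months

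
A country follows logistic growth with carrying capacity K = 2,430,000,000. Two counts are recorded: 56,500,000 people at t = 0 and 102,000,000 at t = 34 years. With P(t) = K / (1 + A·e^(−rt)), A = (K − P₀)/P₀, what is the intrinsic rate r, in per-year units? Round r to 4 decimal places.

A = (2430000000 − 56500000)/56500000 = 42.00885
102000000 = 2430000000/(1 + 42.00885·e^(−r·34)) → e^(−34r) = (23.82353 − 1)/42.00885 = 0.543303
r = −ln(0.543303)/34 = 0.61009/34

r ≈ 0.0179 per year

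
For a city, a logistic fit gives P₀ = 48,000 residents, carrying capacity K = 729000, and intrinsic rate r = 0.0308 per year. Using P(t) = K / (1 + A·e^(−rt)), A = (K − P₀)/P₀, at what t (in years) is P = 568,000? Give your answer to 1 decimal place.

t ≈ 127.0 years

A = (729000 − 48000)/48000 = 14.1875
568000 = 729000/(1 + 14.1875·e^(−0.0308t)) → 1 + 14.1875·e^(−0.0308t) = 1.28345
e^(−0.0308t) = 0.019979 → t = ln(50.0528)/0.0308 = 3.91308/0.0308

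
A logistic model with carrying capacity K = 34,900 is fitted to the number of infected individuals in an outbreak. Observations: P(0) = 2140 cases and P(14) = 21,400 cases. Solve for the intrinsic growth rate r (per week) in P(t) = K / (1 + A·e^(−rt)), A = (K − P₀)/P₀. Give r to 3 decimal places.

A = (34900 − 2140)/2140 = 15.30841
21400 = 34900/(1 + 15.30841·e^(−r·14)) → e^(−14r) = (1.63084 − 1)/15.30841 = 0.041209
r = −ln(0.041209)/14 = 3.1891/14

r ≈ 0.228 per week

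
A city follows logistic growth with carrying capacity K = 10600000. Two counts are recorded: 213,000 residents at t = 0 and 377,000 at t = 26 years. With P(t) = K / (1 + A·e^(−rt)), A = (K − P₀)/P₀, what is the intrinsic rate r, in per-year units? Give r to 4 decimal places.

r ≈ 0.0226 per year

A = (10600000 − 213000)/213000 = 48.76526
377000 = 10600000/(1 + 48.76526·e^(−r·26)) → e^(−26r) = (28.11671 − 1)/48.76526 = 0.556066
r = −ln(0.556066)/26 = 0.58687/26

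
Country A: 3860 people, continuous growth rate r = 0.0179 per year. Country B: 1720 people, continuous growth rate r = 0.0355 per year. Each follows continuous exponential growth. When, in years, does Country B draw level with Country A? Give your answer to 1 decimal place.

3860·e^(0.0179t) = 1720·e^(0.0355t)
3860/1720 = e^((0.0355 − 0.0179)t) → ln(2.24419) = 0.0176·t
t = 0.80834 / 0.0176

t ≈ 45.9 years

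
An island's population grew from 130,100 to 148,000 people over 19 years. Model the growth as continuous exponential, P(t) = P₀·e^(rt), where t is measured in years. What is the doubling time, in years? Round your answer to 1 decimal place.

doubling time ≈ 102.2 years

r = ln(148000/130100) / 19 = ln(1.13759) / 19 ≈ 0.006785 per year
doubling time = ln 2 / |r| = 0.69315 / 0.006785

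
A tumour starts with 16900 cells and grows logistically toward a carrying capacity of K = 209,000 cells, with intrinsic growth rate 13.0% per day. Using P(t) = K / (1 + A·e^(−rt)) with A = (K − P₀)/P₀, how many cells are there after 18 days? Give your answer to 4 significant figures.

A = (209000 − 16900)/16900 = 11.36686
P(18) = 209000 / (1 + 11.36686·e^(−0.13·18)) = 209000 / (1 + 11.36686·0.096328)
= 209000 / 2.09494 ≈ 99764.04

≈ 99,760 cells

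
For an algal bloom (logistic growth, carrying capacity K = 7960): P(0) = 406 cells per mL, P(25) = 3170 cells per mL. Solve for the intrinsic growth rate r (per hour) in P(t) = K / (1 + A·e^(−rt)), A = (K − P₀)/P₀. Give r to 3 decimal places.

r ≈ 0.100 per hour

A = (7960 − 406)/406 = 18.60591
3170 = 7960/(1 + 18.60591·e^(−r·25)) → e^(−25r) = (2.51104 − 1)/18.60591 = 0.081213
r = −ln(0.081213)/25 = 2.51068/25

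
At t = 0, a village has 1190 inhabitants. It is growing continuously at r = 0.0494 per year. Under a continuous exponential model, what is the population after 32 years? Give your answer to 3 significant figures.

P(32) = 1190 · e^(0.0494·32) = 1190 · e^(1.5808)
= 1190 · 4.85884 ≈ 5782.02

≈ 5,780 inhabitants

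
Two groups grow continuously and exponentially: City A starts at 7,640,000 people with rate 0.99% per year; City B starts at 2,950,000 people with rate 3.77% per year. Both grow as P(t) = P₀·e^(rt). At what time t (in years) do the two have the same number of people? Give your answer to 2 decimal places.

7640000·e^(0.0099t) = 2950000·e^(0.0377t)
7640000/2950000 = e^((0.0377 − 0.0099)t) → ln(2.58983) = 0.0278·t
t = 0.95159 / 0.0278

t ≈ 34.23 years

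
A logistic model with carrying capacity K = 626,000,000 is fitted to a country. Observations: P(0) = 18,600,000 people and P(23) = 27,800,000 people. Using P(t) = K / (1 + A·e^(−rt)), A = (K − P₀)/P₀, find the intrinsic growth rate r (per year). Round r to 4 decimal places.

r ≈ 0.0181 per year

A = (626000000 − 18600000)/18600000 = 32.65591
27800000 = 626000000/(1 + 32.65591·e^(−r·23)) → e^(−23r) = (22.51799 − 1)/32.65591 = 0.658931
r = −ln(0.658931)/23 = 0.41714/23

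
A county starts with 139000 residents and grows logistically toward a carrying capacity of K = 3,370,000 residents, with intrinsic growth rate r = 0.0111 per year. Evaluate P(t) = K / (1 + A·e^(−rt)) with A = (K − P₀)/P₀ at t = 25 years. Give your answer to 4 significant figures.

A = (3370000 − 139000)/139000 = 23.2446
P(25) = 3370000 / (1 + 23.2446·e^(−0.0111·25)) = 3370000 / (1 + 23.2446·0.757676)
= 3370000 / 18.61187 ≈ 181067.26

≈ 181,100 residents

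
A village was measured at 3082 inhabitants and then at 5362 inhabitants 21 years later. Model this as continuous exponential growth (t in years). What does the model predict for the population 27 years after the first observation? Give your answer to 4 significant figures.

r = ln(5362/3082) / 21 ≈ 0.026369 per year
P(27) = 3082 · e^(0.026369·27) = 3082 · 2.03801 ≈ 6281.15

≈ 6,281 inhabitants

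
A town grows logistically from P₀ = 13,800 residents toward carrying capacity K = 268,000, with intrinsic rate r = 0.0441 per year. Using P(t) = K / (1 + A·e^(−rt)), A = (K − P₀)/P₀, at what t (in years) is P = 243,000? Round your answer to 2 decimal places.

t ≈ 117.63 years

A = (268000 − 13800)/13800 = 18.42029
243000 = 268000/(1 + 18.42029·e^(−0.0441t)) → 1 + 18.42029·e^(−0.0441t) = 1.10288
e^(−0.0441t) = 0.005585 → t = ln(179.04522)/0.0441 = 5.18764/0.0441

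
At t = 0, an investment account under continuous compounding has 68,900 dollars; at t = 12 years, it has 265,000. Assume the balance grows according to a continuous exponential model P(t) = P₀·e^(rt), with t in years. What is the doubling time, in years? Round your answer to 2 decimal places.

r = ln(265000/68900) / 12 = ln(3.84615) / 12 ≈ 0.112256 per year
doubling time = ln 2 / |r| = 0.69315 / 0.112256

doubling time ≈ 6.17 years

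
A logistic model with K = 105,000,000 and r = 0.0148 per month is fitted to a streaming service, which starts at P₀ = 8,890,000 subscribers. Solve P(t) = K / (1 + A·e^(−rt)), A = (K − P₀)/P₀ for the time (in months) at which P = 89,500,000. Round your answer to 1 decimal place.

t ≈ 279.3 months

A = (105000000 − 8890000)/8890000 = 10.81102
89500000 = 105000000/(1 + 10.81102·e^(−0.0148t)) → 1 + 10.81102·e^(−0.0148t) = 1.17318
e^(−0.0148t) = 0.016019 → t = ln(62.42494)/0.0148 = 4.13396/0.0148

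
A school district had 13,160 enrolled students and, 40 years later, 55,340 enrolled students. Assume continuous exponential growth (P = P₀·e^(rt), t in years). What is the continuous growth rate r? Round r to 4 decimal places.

r ≈ 0.0359 per year

55340 = 13160 · e^(r·40)
e^(40r) = 55340/13160 = 4.20517
r = ln(4.20517) / 40 = 1.43631 / 40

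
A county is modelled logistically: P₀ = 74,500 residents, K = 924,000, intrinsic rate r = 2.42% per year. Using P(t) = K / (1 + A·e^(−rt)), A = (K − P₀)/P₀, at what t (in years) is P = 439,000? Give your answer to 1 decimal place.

t ≈ 96.5 years

A = (924000 − 74500)/74500 = 11.40268
439000 = 924000/(1 + 11.40268·e^(−0.0242t)) → 1 + 11.40268·e^(−0.0242t) = 2.10478
e^(−0.0242t) = 0.096888 → t = ln(10.32119)/0.0242 = 2.3342/0.0242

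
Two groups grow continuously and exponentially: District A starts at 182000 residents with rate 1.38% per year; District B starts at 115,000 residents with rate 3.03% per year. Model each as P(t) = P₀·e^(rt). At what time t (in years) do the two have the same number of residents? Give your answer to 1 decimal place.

182000·e^(0.0138t) = 115000·e^(0.0303t)
182000/115000 = e^((0.0303 − 0.0138)t) → ln(1.58261) = 0.0165·t
t = 0.45907 / 0.0165

t ≈ 27.8 years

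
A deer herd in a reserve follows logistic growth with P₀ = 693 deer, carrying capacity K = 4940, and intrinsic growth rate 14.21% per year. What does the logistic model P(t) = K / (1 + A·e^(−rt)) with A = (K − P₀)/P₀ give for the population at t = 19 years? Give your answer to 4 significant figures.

A = (4940 − 693)/693 = 6.12843
P(19) = 4940 / (1 + 6.12843·e^(−0.1421·19)) = 4940 / (1 + 6.12843·0.067212)
= 4940 / 1.41191 ≈ 3498.82

≈ 3,499 deer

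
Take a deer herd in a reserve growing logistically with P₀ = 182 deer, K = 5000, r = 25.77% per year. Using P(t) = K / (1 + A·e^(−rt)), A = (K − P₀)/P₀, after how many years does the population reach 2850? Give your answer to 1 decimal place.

t ≈ 13.8 years

A = (5000 − 182)/182 = 26.47253
2850 = 5000/(1 + 26.47253·e^(−0.2577t)) → 1 + 26.47253·e^(−0.2577t) = 1.75439
e^(−0.2577t) = 0.028497 → t = ln(35.09149)/0.2577 = 3.55796/0.2577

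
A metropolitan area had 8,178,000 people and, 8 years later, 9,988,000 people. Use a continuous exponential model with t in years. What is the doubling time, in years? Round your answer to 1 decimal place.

doubling time ≈ 27.7 years

r = ln(9988000/8178000) / 8 = ln(1.22133) / 8 ≈ 0.024992 per year
doubling time = ln 2 / |r| = 0.69315 / 0.024992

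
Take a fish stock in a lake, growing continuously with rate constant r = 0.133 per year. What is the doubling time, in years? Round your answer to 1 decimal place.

doubling time = ln(2) / |r| = 0.69315 / 0.133

doubling time ≈ 5.2 years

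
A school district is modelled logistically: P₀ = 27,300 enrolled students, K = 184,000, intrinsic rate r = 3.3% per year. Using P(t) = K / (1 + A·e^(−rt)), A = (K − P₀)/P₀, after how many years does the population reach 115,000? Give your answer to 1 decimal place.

t ≈ 68.4 years

A = (184000 − 27300)/27300 = 5.73993
115000 = 184000/(1 + 5.73993·e^(−0.033t)) → 1 + 5.73993·e^(−0.033t) = 1.6
e^(−0.033t) = 0.104531 → t = ln(9.56654)/0.033 = 2.25827/0.033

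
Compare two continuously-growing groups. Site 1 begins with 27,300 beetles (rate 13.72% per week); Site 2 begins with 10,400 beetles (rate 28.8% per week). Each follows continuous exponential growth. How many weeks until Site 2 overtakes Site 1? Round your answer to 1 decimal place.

t ≈ 6.4 weeks

27300·e^(0.1372t) = 10400·e^(0.288t)
27300/10400 = e^((0.288 − 0.1372)t) → ln(2.625) = 0.1508·t
t = 0.96508 / 0.1508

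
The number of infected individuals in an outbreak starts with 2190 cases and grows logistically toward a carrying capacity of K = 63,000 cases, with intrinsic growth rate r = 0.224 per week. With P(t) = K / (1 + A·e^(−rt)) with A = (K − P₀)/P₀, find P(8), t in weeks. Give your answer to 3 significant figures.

≈ 11,200 cases

A = (63000 − 2190)/2190 = 27.76712
P(8) = 63000 / (1 + 27.76712·e^(−0.224·8)) = 63000 / (1 + 27.76712·0.166627)
= 63000 / 5.62674 ≈ 11196.53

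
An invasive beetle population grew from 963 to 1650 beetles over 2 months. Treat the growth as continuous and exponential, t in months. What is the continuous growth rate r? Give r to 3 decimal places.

r ≈ 0.269 per month

1650 = 963 · e^(r·2)
e^(2r) = 1650/963 = 1.7134
r = ln(1.7134) / 2 = 0.53848 / 2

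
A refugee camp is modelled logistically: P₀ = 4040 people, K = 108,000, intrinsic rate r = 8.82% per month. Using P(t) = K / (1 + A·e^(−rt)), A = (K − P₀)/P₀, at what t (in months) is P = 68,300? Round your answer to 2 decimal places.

A = (108000 − 4040)/4040 = 25.73267
68300 = 108000/(1 + 25.73267·e^(−0.0882t)) → 1 + 25.73267·e^(−0.0882t) = 1.58126
e^(−0.0882t) = 0.022588 → t = ln(44.27057)/0.0882 = 3.79032/0.0882

t ≈ 42.97 months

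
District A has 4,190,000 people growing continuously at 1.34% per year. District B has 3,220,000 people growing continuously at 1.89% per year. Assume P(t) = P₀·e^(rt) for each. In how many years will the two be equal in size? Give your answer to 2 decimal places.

t ≈ 47.88 years

4190000·e^(0.0134t) = 3220000·e^(0.0189t)
4190000/3220000 = e^((0.0189 − 0.0134)t) → ln(1.30124) = 0.0055·t
t = 0.26332 / 0.0055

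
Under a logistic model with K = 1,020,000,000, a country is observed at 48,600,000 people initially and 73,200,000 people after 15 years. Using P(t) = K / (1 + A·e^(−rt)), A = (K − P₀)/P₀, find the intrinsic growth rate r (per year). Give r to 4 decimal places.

r ≈ 0.0290 per year

A = (1020000000 − 48600000)/48600000 = 19.98765
73200000 = 1020000000/(1 + 19.98765·e^(−r·15)) → e^(−15r) = (13.93443 − 1)/19.98765 = 0.647121
r = −ln(0.647121)/15 = 0.43522/15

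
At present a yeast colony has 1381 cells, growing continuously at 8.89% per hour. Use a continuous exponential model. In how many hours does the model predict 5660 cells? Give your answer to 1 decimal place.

t ≈ 15.9 hours

5660 = 1381 · e^(0.0889·t)
t = ln(5660/1381) / 0.0889 = ln(4.09848) / 0.0889 = 1.41062 / 0.0889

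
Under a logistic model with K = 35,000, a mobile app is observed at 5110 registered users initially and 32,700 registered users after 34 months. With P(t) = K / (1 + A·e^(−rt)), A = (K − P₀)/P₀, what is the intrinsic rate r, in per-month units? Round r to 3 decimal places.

A = (35000 − 5110)/5110 = 5.84932
32700 = 35000/(1 + 5.84932·e^(−r·34)) → e^(−34r) = (1.07034 − 1)/5.84932 = 0.012025
r = −ln(0.012025)/34 = 4.42079/34

r ≈ 0.130 per month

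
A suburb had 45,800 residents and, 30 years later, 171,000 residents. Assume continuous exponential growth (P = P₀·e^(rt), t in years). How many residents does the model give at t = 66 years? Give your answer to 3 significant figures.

≈ 831,000 residents

r = ln(171000/45800) / 30 ≈ 0.043913 per year
P(66) = 45800 · e^(0.043913·66) = 45800 · 18.14209 ≈ 830907.86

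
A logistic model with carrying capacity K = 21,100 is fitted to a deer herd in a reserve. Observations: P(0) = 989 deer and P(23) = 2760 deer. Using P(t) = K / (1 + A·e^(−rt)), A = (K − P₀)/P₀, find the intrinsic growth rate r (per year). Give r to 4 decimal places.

r ≈ 0.0486 per year

A = (21100 − 989)/989 = 20.33468
2760 = 21100/(1 + 20.33468·e^(−r·23)) → e^(−23r) = (7.64493 − 1)/20.33468 = 0.326778
r = −ln(0.326778)/23 = 1.11847/23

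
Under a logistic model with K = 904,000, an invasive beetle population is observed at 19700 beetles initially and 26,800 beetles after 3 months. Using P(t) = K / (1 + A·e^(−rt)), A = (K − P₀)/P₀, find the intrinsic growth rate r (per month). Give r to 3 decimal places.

r ≈ 0.105 per month

A = (904000 − 19700)/19700 = 44.88832
26800 = 904000/(1 + 44.88832·e^(−r·3)) → e^(−3r) = (33.73134 − 1)/44.88832 = 0.729173
r = −ln(0.729173)/3 = 0.31584/3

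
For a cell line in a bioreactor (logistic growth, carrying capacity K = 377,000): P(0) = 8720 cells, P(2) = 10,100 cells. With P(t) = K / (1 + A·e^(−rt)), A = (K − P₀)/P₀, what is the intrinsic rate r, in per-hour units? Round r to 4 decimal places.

A = (377000 − 8720)/8720 = 42.23394
10100 = 377000/(1 + 42.23394·e^(−r·2)) → e^(−2r) = (37.32673 − 1)/42.23394 = 0.860131
r = −ln(0.860131)/2 = 0.15067/2

r ≈ 0.0753 per hour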